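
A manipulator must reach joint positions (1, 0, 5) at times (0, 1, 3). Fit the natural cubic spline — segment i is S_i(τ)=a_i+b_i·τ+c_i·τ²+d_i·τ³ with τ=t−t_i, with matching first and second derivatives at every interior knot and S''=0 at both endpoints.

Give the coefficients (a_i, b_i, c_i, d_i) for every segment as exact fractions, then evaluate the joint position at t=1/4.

Δ: Δ0=-1, Δ1=5/2
row 1: diag=6, rhs=21; c'=1/3, d'=7/2
back: M1=7/2
M: M0=0, M1=7/2, M2=0
seg 0: a=1, c=M0/2=0, d=(M1−M0)/(6·1)=7/12, b=Δ0−h0·(2M0+M1)/6=-19/12
seg 1: a=0, c=M1/2=7/4, d=(M2−M1)/(6·2)=-7/24, b=Δ1−h1·(2M1+M2)/6=1/6
t_q=1/4 → seg 0, τ=1/4; S=1+-19/12·τ+0·τ²+7/12·τ³=157/256

  seg 0: a=1 b=-19/12 c=0 d=7/12
  seg 1: a=0 b=1/6 c=7/4 d=-7/24
S(1/4) = 157/256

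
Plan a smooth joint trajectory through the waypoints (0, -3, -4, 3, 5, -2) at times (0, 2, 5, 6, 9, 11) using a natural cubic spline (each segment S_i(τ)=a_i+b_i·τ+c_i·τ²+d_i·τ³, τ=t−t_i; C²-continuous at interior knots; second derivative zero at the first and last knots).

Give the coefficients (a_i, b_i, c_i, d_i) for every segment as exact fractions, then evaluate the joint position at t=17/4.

Δ: Δ0=-3/2, Δ1=-1/3, Δ2=7, Δ3=2/3, Δ4=-7/2
row 1: diag=10, rhs=7; c'=3/10, d'=7/10
row 2: denom=8−3·3/10=71/10; d'=(44−3·7/10)/(71/10)=419/71
row 3: denom=8−1·10/71=558/71; d'=(-38−1·419/71)/(558/71)=-1039/186
row 4: denom=10−3·71/186=549/62; d'=(-25−3·-1039/186)/(549/62)=-511/549
back: M4=-511/549
back: M3=-1039/186−71/186·-511/549=-8615/1647
back: M2=419/71−10/71·-8615/1647=10933/1647
back: M1=7/10−3/10·10933/1647=-709/549
M: M0=0, M1=-709/549, M2=10933/1647, M3=-8615/1647, M4=-511/549, M5=0
seg 0: a=0, c=M0/2=0, d=(M1−M0)/(6·2)=-709/6588, b=Δ0−h0·(2M0+M1)/6=-3523/3294
seg 1: a=-3, c=M1/2=-709/1098, d=(M2−M1)/(6·3)=6530/14823, b=Δ1−h1·(2M1+M2)/6=-7777/3294
seg 2: a=-4, c=M2/2=10933/3294, d=(M3−M2)/(6·1)=-362/183, b=Δ2−h2·(2M2+M3)/6=18641/3294
seg 3: a=3, c=M3/2=-8615/3294, d=(M4−M3)/(6·3)=3541/14823, b=Δ3−h3·(2M3+M4)/6=20959/3294
seg 4: a=5, c=M4/2=-511/1098, d=(M5−M4)/(6·2)=511/6588, b=Δ4−h4·(2M4+M5)/6=-9485/3294
t_q=17/4 → seg 1, τ=9/4; S=-3+-7777/3294·τ+-709/1098·τ²+6530/14823·τ³=-19217/2928

  seg 0: a=0 b=-3523/3294 c=0 d=-709/6588
  seg 1: a=-3 b=-7777/3294 c=-709/1098 d=6530/14823
  seg 2: a=-4 b=18641/3294 c=10933/3294 d=-362/183
  seg 3: a=3 b=20959/3294 c=-8615/3294 d=3541/14823
  seg 4: a=5 b=-9485/3294 c=-511/1098 d=511/6588
S(17/4) = -19217/2928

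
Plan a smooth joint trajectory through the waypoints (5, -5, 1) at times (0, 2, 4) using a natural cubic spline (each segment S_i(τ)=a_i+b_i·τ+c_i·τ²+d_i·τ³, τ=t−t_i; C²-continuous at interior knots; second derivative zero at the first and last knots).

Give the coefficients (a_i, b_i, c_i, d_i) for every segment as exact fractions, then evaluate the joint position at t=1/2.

Δ: Δ0=-5, Δ1=3
row 1: diag=8, rhs=48; c'=1/4, d'=6
back: M1=6
M: M0=0, M1=6, M2=0
seg 0: a=5, c=M0/2=0, d=(M1−M0)/(6·2)=1/2, b=Δ0−h0·(2M0+M1)/6=-7
seg 1: a=-5, c=M1/2=3, d=(M2−M1)/(6·2)=-1/2, b=Δ1−h1·(2M1+M2)/6=-1
t_q=1/2 → seg 0, τ=1/2; S=5+-7·τ+0·τ²+1/2·τ³=25/16

  seg 0: a=5 b=-7 c=0 d=1/2
  seg 1: a=-5 b=-1 c=3 d=-1/2
S(1/2) = 25/16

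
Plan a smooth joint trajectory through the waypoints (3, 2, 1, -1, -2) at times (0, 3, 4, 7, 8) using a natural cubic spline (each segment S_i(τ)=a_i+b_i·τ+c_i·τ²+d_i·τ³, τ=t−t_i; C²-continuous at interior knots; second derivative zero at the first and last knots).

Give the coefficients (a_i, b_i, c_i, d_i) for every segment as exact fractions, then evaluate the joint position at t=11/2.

  seg 0: a=3 b=-23/432 c=0 d=-121/3888
  seg 1: a=2 b=-193/216 c=-121/432 d=25/144
  seg 2: a=1 b=-403/432 c=13/54 d=-197/3888
  seg 3: a=-1 b=-185/216 c=-31/144 d=31/432
S(11/2) = -11/384

Δ: Δ0=-1/3, Δ1=-1, Δ2=-2/3, Δ3=-1
row 1: diag=8, rhs=-4; c'=1/8, d'=-1/2
row 2: denom=8−1·1/8=63/8; d'=(2−1·-1/2)/(63/8)=20/63
row 3: denom=8−3·8/21=48/7; d'=(-2−3·20/63)/(48/7)=-31/72
back: M3=-31/72
back: M2=20/63−8/21·-31/72=13/27
back: M1=-1/2−1/8·13/27=-121/216
M: M0=0, M1=-121/216, M2=13/27, M3=-31/72, M4=0
seg 0: a=3, c=M0/2=0, d=(M1−M0)/(6·3)=-121/3888, b=Δ0−h0·(2M0+M1)/6=-23/432
seg 1: a=2, c=M1/2=-121/432, d=(M2−M1)/(6·1)=25/144, b=Δ1−h1·(2M1+M2)/6=-193/216
seg 2: a=1, c=M2/2=13/54, d=(M3−M2)/(6·3)=-197/3888, b=Δ2−h2·(2M2+M3)/6=-403/432
seg 3: a=-1, c=M3/2=-31/144, d=(M4−M3)/(6·1)=31/432, b=Δ3−h3·(2M3+M4)/6=-185/216
t_q=11/2 → seg 2, τ=3/2; S=1+-403/432·τ+13/54·τ²+-197/3888·τ³=-11/384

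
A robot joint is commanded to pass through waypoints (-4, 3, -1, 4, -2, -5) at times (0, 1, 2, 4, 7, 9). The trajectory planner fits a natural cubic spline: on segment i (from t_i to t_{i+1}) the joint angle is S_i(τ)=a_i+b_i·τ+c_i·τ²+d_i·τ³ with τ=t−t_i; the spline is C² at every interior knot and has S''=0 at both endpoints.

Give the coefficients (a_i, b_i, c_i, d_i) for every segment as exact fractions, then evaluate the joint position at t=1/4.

Δ: Δ0=7, Δ1=-4, Δ2=5/2, Δ3=-2, Δ4=-3/2
row 1: diag=4, rhs=-66; c'=1/4, d'=-33/2
row 2: denom=6−1·1/4=23/4; d'=(39−1·-33/2)/(23/4)=222/23
row 3: denom=10−2·8/23=214/23; d'=(-27−2·222/23)/(214/23)=-1065/214
row 4: denom=10−3·69/214=1933/214; d'=(3−3·-1065/214)/(1933/214)=3837/1933
back: M4=3837/1933
back: M3=-1065/214−69/214·3837/1933=-10857/1933
back: M2=222/23−8/23·-10857/1933=22434/1933
back: M1=-33/2−1/4·22434/1933=-37503/1933
M: M0=0, M1=-37503/1933, M2=22434/1933, M3=-10857/1933, M4=3837/1933, M5=0
seg 0: a=-4, c=M0/2=0, d=(M1−M0)/(6·1)=-12501/3866, b=Δ0−h0·(2M0+M1)/6=39563/3866
seg 1: a=3, c=M1/2=-37503/3866, d=(M2−M1)/(6·1)=19979/3866, b=Δ1−h1·(2M1+M2)/6=1030/1933
seg 2: a=-1, c=M2/2=11217/1933, d=(M3−M2)/(6·2)=-11097/7732, b=Δ2−h2·(2M2+M3)/6=-13009/3866
seg 3: a=4, c=M3/2=-10857/3866, d=(M4−M3)/(6·3)=2449/5799, b=Δ3−h3·(2M3+M4)/6=10145/3866
seg 4: a=-2, c=M4/2=3837/3866, d=(M5−M4)/(6·2)=-1279/7732, b=Δ4−h4·(2M4+M5)/6=-10915/3866
t_q=1/4 → seg 0, τ=1/4; S=-4+39563/3866·τ+0·τ²+-12501/3866·τ³=-369189/247424

  seg 0: a=-4 b=39563/3866 c=0 d=-12501/3866
  seg 1: a=3 b=1030/1933 c=-37503/3866 d=19979/3866
  seg 2: a=-1 b=-13009/3866 c=11217/1933 d=-11097/7732
  seg 3: a=4 b=10145/3866 c=-10857/3866 d=2449/5799
  seg 4: a=-2 b=-10915/3866 c=3837/3866 d=-1279/7732
S(1/4) = -369189/247424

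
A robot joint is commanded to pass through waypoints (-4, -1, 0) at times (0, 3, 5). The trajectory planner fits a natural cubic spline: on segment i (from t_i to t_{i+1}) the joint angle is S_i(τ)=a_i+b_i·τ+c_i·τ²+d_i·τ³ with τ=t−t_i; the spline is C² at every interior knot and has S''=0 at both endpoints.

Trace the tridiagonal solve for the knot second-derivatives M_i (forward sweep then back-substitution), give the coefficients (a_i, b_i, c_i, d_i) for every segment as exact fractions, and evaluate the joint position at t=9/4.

Δ: Δ0=1, Δ1=1/2
row 1: diag=10, rhs=-3; c'=1/5, d'=-3/10
back: M1=-3/10
M: M0=0, M1=-3/10, M2=0
seg 0: a=-4, c=M0/2=0, d=(M1−M0)/(6·3)=-1/60, b=Δ0−h0·(2M0+M1)/6=23/20
seg 1: a=-1, c=M1/2=-3/20, d=(M2−M1)/(6·2)=1/40, b=Δ1−h1·(2M1+M2)/6=7/10
t_q=9/4 → seg 0, τ=9/4; S=-4+23/20·τ+0·τ²+-1/60·τ³=-2051/1280

  seg 0: a=-4 b=23/20 c=0 d=-1/60
  seg 1: a=-1 b=7/10 c=-3/20 d=1/40
S(9/4) = -2051/1280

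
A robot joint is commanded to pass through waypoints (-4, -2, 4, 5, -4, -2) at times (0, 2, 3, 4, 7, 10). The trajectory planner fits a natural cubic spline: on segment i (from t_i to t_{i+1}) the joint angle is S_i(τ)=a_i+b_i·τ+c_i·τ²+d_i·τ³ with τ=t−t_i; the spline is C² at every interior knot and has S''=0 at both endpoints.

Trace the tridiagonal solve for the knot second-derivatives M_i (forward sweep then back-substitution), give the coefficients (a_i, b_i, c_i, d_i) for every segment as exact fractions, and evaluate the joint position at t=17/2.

  seg 0: a=-4 b=-2183/1929 c=0 d=1028/1929
  seg 1: a=-2 b=10153/1929 c=2056/643 d=-4747/1929
  seg 2: a=4 b=8248/1929 c=-2691/643 d=1754/1929
  seg 3: a=5 b=-2636/1929 c=-937/643 d=5282/17361
  seg 4: a=-4 b=-3656/1929 c=2471/1929 d=-2471/17361
S(17/2) = -22845/5144

Δ: Δ0=1, Δ1=6, Δ2=1, Δ3=-3, Δ4=2/3
row 1: diag=6, rhs=30; c'=1/6, d'=5
row 2: denom=4−1·1/6=23/6; d'=(-30−1·5)/(23/6)=-210/23
row 3: denom=8−1·6/23=178/23; d'=(-24−1·-210/23)/(178/23)=-171/89
row 4: denom=12−3·69/178=1929/178; d'=(22−3·-171/89)/(1929/178)=4942/1929
back: M4=4942/1929
back: M3=-171/89−69/178·4942/1929=-1874/643
back: M2=-210/23−6/23·-1874/643=-5382/643
back: M1=5−1/6·-5382/643=4112/643
M: M0=0, M1=4112/643, M2=-5382/643, M3=-1874/643, M4=4942/1929, M5=0
seg 0: a=-4, c=M0/2=0, d=(M1−M0)/(6·2)=1028/1929, b=Δ0−h0·(2M0+M1)/6=-2183/1929
seg 1: a=-2, c=M1/2=2056/643, d=(M2−M1)/(6·1)=-4747/1929, b=Δ1−h1·(2M1+M2)/6=10153/1929
seg 2: a=4, c=M2/2=-2691/643, d=(M3−M2)/(6·1)=1754/1929, b=Δ2−h2·(2M2+M3)/6=8248/1929
seg 3: a=5, c=M3/2=-937/643, d=(M4−M3)/(6·3)=5282/17361, b=Δ3−h3·(2M3+M4)/6=-2636/1929
seg 4: a=-4, c=M4/2=2471/1929, d=(M5−M4)/(6·3)=-2471/17361, b=Δ4−h4·(2M4+M5)/6=-3656/1929
t_q=17/2 → seg 4, τ=3/2; S=-4+-3656/1929·τ+2471/1929·τ²+-2471/17361·τ³=-22845/5144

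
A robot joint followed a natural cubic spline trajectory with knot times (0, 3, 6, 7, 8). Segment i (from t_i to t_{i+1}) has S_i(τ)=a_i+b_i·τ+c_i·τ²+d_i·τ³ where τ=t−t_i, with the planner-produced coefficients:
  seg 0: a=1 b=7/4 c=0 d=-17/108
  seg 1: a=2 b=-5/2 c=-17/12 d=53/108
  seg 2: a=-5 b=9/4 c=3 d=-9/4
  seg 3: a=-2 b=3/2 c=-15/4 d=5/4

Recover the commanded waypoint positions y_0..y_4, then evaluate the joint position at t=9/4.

y_0=1 y_1=2 y_2=-5 y_3=-2 y_4=-3
S(9/4) = 805/256

y_0 = S_0(0) = a_0 = 1
y_1 = S_1(0) = a_1 = 2
y_2 = S_2(0) = a_2 = -5
y_3 = S_3(0) = a_3 = -2
y_4 = S_3(1) = -3
t_q=9/4 is in segment 0 (τ=9/4); S_0(τ)=805/256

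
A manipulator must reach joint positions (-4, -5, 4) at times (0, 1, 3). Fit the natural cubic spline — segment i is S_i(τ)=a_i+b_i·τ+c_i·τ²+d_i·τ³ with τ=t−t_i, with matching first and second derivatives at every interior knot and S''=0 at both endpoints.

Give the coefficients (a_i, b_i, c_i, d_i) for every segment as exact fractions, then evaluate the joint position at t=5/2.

Δ: Δ0=-1, Δ1=9/2
row 1: diag=6, rhs=33; c'=1/3, d'=11/2
back: M1=11/2
M: M0=0, M1=11/2, M2=0
seg 0: a=-4, c=M0/2=0, d=(M1−M0)/(6·1)=11/12, b=Δ0−h0·(2M0+M1)/6=-23/12
seg 1: a=-5, c=M1/2=11/4, d=(M2−M1)/(6·2)=-11/24, b=Δ1−h1·(2M1+M2)/6=5/6
t_q=5/2 → seg 1, τ=3/2; S=-5+5/6·τ+11/4·τ²+-11/24·τ³=57/64

  seg 0: a=-4 b=-23/12 c=0 d=11/12
  seg 1: a=-5 b=5/6 c=11/4 d=-11/24
S(5/2) = 57/64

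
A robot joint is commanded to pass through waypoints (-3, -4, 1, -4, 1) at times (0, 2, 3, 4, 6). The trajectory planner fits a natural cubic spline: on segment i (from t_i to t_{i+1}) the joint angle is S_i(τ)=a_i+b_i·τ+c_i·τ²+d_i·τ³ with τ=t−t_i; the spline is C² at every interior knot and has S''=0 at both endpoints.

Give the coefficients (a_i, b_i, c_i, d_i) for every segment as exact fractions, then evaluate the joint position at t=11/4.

Δ: Δ0=-1/2, Δ1=5, Δ2=-5, Δ3=5/2
row 1: diag=6, rhs=33; c'=1/6, d'=11/2
row 2: denom=4−1·1/6=23/6; d'=(-60−1·11/2)/(23/6)=-393/23
row 3: denom=6−1·6/23=132/23; d'=(45−1·-393/23)/(132/23)=119/11
back: M3=119/11
back: M2=-393/23−6/23·119/11=-219/11
back: M1=11/2−1/6·-219/11=97/11
M: M0=0, M1=97/11, M2=-219/11, M3=119/11, M4=0
seg 0: a=-3, c=M0/2=0, d=(M1−M0)/(6·2)=97/132, b=Δ0−h0·(2M0+M1)/6=-227/66
seg 1: a=-4, c=M1/2=97/22, d=(M2−M1)/(6·1)=-158/33, b=Δ1−h1·(2M1+M2)/6=355/66
seg 2: a=1, c=M2/2=-219/22, d=(M3−M2)/(6·1)=169/33, b=Δ2−h2·(2M2+M3)/6=-1/6
seg 3: a=-4, c=M3/2=119/22, d=(M4−M3)/(6·2)=-119/132, b=Δ3−h3·(2M3+M4)/6=-311/66
t_q=11/4 → seg 1, τ=3/4; S=-4+355/66·τ+97/22·τ²+-158/33·τ³=87/176

  seg 0: a=-3 b=-227/66 c=0 d=97/132
  seg 1: a=-4 b=355/66 c=97/22 d=-158/33
  seg 2: a=1 b=-1/6 c=-219/22 d=169/33
  seg 3: a=-4 b=-311/66 c=119/22 d=-119/132
S(11/4) = 87/176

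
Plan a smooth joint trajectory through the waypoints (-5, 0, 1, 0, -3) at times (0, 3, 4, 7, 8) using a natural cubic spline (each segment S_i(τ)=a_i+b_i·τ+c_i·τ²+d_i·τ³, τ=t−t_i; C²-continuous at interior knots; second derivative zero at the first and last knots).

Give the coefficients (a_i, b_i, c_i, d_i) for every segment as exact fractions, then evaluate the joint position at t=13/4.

Δ: Δ0=5/3, Δ1=1, Δ2=-1/3, Δ3=-3
row 1: diag=8, rhs=-4; c'=1/8, d'=-1/2
row 2: denom=8−1·1/8=63/8; d'=(-8−1·-1/2)/(63/8)=-20/21
row 3: denom=8−3·8/21=48/7; d'=(-16−3·-20/21)/(48/7)=-23/12
back: M3=-23/12
back: M2=-20/21−8/21·-23/12=-2/9
back: M1=-1/2−1/8·-2/9=-17/36
M: M0=0, M1=-17/36, M2=-2/9, M3=-23/12, M4=0
seg 0: a=-5, c=M0/2=0, d=(M1−M0)/(6·3)=-17/648, b=Δ0−h0·(2M0+M1)/6=137/72
seg 1: a=0, c=M1/2=-17/72, d=(M2−M1)/(6·1)=1/24, b=Δ1−h1·(2M1+M2)/6=43/36
seg 2: a=1, c=M2/2=-1/9, d=(M3−M2)/(6·3)=-61/648, b=Δ2−h2·(2M2+M3)/6=61/72
seg 3: a=0, c=M3/2=-23/24, d=(M4−M3)/(6·1)=23/72, b=Δ3−h3·(2M3+M4)/6=-85/36
t_q=13/4 → seg 1, τ=1/4; S=0+43/36·τ+-17/72·τ²+1/24·τ³=437/1536

  seg 0: a=-5 b=137/72 c=0 d=-17/648
  seg 1: a=0 b=43/36 c=-17/72 d=1/24
  seg 2: a=1 b=61/72 c=-1/9 d=-61/648
  seg 3: a=0 b=-85/36 c=-23/24 d=23/72
S(13/4) = 437/1536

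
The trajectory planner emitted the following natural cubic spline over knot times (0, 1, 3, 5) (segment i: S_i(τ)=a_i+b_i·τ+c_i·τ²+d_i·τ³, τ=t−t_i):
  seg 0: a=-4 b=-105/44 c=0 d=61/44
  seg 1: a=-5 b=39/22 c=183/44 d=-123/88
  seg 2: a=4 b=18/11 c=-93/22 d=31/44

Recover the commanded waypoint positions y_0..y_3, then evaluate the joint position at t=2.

y_0=-4 y_1=-5 y_2=4 y_3=-4
S(2) = -41/88

y_0 = S_0(0) = a_0 = -4
y_1 = S_1(0) = a_1 = -5
y_2 = S_2(0) = a_2 = 4
y_3 = S_2(2) = -4
t_q=2 is in segment 1 (τ=1); S_1(τ)=-41/88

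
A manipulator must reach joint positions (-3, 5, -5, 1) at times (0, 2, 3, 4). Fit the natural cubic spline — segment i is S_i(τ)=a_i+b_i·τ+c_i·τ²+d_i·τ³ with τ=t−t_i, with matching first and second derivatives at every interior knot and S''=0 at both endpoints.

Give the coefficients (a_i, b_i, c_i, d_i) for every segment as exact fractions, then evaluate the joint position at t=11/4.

Δ: Δ0=4, Δ1=-10, Δ2=6
row 1: diag=6, rhs=-84; c'=1/6, d'=-14
row 2: denom=4−1·1/6=23/6; d'=(96−1·-14)/(23/6)=660/23
back: M2=660/23
back: M1=-14−1/6·660/23=-432/23
M: M0=0, M1=-432/23, M2=660/23, M3=0
seg 0: a=-3, c=M0/2=0, d=(M1−M0)/(6·2)=-36/23, b=Δ0−h0·(2M0+M1)/6=236/23
seg 1: a=5, c=M1/2=-216/23, d=(M2−M1)/(6·1)=182/23, b=Δ1−h1·(2M1+M2)/6=-196/23
seg 2: a=-5, c=M2/2=330/23, d=(M3−M2)/(6·1)=-110/23, b=Δ2−h2·(2M2+M3)/6=-82/23
t_q=11/4 → seg 1, τ=3/4; S=5+-196/23·τ+-216/23·τ²+182/23·τ³=-2455/736

  seg 0: a=-3 b=236/23 c=0 d=-36/23
  seg 1: a=5 b=-196/23 c=-216/23 d=182/23
  seg 2: a=-5 b=-82/23 c=330/23 d=-110/23
S(11/4) = -2455/736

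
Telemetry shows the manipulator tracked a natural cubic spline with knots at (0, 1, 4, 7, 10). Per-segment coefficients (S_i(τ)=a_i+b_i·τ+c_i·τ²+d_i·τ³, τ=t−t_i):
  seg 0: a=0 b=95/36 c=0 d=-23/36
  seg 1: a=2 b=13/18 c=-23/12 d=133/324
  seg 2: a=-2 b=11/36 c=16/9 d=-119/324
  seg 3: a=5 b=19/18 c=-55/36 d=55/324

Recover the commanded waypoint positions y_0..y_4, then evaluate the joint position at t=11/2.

y_0 = S_0(0) = a_0 = 0
y_1 = S_1(0) = a_1 = 2
y_2 = S_2(0) = a_2 = -2
y_3 = S_3(0) = a_3 = 5
y_4 = S_3(3) = -1
t_q=11/2 is in segment 2 (τ=3/2); S_2(τ)=39/32

y_0=0 y_1=2 y_2=-2 y_3=5 y_4=-1
S(11/2) = 39/32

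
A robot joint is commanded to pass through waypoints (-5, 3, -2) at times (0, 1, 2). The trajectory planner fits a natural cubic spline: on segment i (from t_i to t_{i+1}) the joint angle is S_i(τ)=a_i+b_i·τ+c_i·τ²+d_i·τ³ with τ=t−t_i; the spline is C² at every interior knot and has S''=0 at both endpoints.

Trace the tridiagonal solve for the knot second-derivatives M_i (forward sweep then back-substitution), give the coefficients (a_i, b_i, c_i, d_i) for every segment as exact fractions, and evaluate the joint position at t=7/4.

  seg 0: a=-5 b=45/4 c=0 d=-13/4
  seg 1: a=3 b=3/2 c=-39/4 d=13/4
S(7/4) = 3/256

Δ: Δ0=8, Δ1=-5
row 1: diag=4, rhs=-78; c'=1/4, d'=-39/2
back: M1=-39/2
M: M0=0, M1=-39/2, M2=0
seg 0: a=-5, c=M0/2=0, d=(M1−M0)/(6·1)=-13/4, b=Δ0−h0·(2M0+M1)/6=45/4
seg 1: a=3, c=M1/2=-39/4, d=(M2−M1)/(6·1)=13/4, b=Δ1−h1·(2M1+M2)/6=3/2
t_q=7/4 → seg 1, τ=3/4; S=3+3/2·τ+-39/4·τ²+13/4·τ³=3/256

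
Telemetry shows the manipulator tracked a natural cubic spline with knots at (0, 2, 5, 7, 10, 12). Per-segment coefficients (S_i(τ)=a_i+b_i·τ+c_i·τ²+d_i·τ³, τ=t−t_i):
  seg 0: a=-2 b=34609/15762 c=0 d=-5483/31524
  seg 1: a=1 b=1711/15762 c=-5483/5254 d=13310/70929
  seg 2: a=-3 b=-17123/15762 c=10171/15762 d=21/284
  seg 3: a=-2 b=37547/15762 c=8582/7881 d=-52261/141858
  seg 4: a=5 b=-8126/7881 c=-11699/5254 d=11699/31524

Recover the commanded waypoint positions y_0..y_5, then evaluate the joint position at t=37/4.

y_0=-2 y_1=1 y_2=-3 y_3=-2 y_4=5 y_5=-3
S(37/4) = 1572409/336256

y_0 = S_0(0) = a_0 = -2
y_1 = S_1(0) = a_1 = 1
y_2 = S_2(0) = a_2 = -3
y_3 = S_3(0) = a_3 = -2
y_4 = S_4(0) = a_4 = 5
y_5 = S_4(2) = -3
t_q=37/4 is in segment 3 (τ=9/4); S_3(τ)=1572409/336256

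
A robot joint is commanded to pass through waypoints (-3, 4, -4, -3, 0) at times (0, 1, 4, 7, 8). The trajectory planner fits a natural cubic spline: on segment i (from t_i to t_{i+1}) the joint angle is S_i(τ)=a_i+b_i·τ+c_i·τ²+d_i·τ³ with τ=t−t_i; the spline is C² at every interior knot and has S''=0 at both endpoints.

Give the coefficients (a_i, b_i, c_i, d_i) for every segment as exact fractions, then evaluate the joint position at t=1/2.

  seg 0: a=-3 b=5257/624 c=0 d=-889/624
  seg 1: a=4 b=1295/312 c=-889/208 d=1249/1872
  seg 2: a=-4 b=-167/48 c=45/26 d=-287/1872
  seg 3: a=-3 b=863/312 c=73/208 d=-73/624
S(1/2) = 1721/1664

Δ: Δ0=7, Δ1=-8/3, Δ2=1/3, Δ3=3
row 1: diag=8, rhs=-58; c'=3/8, d'=-29/4
row 2: denom=12−3·3/8=87/8; d'=(18−3·-29/4)/(87/8)=106/29
row 3: denom=8−3·8/29=208/29; d'=(16−3·106/29)/(208/29)=73/104
back: M3=73/104
back: M2=106/29−8/29·73/104=45/13
back: M1=-29/4−3/8·45/13=-889/104
M: M0=0, M1=-889/104, M2=45/13, M3=73/104, M4=0
seg 0: a=-3, c=M0/2=0, d=(M1−M0)/(6·1)=-889/624, b=Δ0−h0·(2M0+M1)/6=5257/624
seg 1: a=4, c=M1/2=-889/208, d=(M2−M1)/(6·3)=1249/1872, b=Δ1−h1·(2M1+M2)/6=1295/312
seg 2: a=-4, c=M2/2=45/26, d=(M3−M2)/(6·3)=-287/1872, b=Δ2−h2·(2M2+M3)/6=-167/48
seg 3: a=-3, c=M3/2=73/208, d=(M4−M3)/(6·1)=-73/624, b=Δ3−h3·(2M3+M4)/6=863/312
t_q=1/2 → seg 0, τ=1/2; S=-3+5257/624·τ+0·τ²+-889/624·τ³=1721/1664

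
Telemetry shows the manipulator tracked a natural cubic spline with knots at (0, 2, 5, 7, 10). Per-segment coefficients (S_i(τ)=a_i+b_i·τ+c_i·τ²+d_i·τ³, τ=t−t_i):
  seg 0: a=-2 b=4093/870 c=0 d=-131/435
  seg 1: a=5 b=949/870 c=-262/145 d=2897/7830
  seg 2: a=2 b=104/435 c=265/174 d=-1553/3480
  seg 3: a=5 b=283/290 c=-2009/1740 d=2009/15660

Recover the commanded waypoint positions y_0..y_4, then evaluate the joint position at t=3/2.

y_0 = S_0(0) = a_0 = -2
y_1 = S_1(0) = a_1 = 5
y_2 = S_2(0) = a_2 = 2
y_3 = S_3(0) = a_3 = 5
y_4 = S_3(3) = 1
t_q=3/2 is in segment 0 (τ=3/2); S_0(τ)=4687/1160

y_0=-2 y_1=5 y_2=2 y_3=5 y_4=1
S(3/2) = 4687/1160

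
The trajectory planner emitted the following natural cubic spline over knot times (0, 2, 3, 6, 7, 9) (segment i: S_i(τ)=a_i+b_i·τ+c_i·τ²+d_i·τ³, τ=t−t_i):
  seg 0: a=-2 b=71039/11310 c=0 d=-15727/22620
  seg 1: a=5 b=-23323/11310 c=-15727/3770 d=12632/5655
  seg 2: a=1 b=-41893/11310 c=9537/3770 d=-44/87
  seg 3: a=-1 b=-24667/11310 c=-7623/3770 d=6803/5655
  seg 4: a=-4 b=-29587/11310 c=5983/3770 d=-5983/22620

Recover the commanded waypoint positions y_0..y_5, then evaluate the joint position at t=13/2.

y_0=-2 y_1=5 y_2=1 y_3=-1 y_4=-4 y_5=-5
S(13/2) = -922/377

y_0 = S_0(0) = a_0 = -2
y_1 = S_1(0) = a_1 = 5
y_2 = S_2(0) = a_2 = 1
y_3 = S_3(0) = a_3 = -1
y_4 = S_4(0) = a_4 = -4
y_5 = S_4(2) = -5
t_q=13/2 is in segment 3 (τ=1/2); S_3(τ)=-922/377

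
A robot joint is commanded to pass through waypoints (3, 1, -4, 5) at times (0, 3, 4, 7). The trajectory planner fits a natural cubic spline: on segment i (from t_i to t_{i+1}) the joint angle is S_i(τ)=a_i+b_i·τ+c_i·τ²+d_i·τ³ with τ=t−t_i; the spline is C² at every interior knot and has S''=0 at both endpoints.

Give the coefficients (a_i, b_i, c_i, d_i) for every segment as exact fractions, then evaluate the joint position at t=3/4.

Δ: Δ0=-2/3, Δ1=-5, Δ2=3
row 1: diag=8, rhs=-26; c'=1/8, d'=-13/4
row 2: denom=8−1·1/8=63/8; d'=(48−1·-13/4)/(63/8)=410/63
back: M2=410/63
back: M1=-13/4−1/8·410/63=-256/63
M: M0=0, M1=-256/63, M2=410/63, M3=0
seg 0: a=3, c=M0/2=0, d=(M1−M0)/(6·3)=-128/567, b=Δ0−h0·(2M0+M1)/6=86/63
seg 1: a=1, c=M1/2=-128/63, d=(M2−M1)/(6·1)=37/21, b=Δ1−h1·(2M1+M2)/6=-298/63
seg 2: a=-4, c=M2/2=205/63, d=(M3−M2)/(6·3)=-205/567, b=Δ2−h2·(2M2+M3)/6=-221/63
t_q=3/4 → seg 0, τ=3/4; S=3+86/63·τ+0·τ²+-128/567·τ³=55/14

  seg 0: a=3 b=86/63 c=0 d=-128/567
  seg 1: a=1 b=-298/63 c=-128/63 d=37/21
  seg 2: a=-4 b=-221/63 c=205/63 d=-205/567
S(3/4) = 55/14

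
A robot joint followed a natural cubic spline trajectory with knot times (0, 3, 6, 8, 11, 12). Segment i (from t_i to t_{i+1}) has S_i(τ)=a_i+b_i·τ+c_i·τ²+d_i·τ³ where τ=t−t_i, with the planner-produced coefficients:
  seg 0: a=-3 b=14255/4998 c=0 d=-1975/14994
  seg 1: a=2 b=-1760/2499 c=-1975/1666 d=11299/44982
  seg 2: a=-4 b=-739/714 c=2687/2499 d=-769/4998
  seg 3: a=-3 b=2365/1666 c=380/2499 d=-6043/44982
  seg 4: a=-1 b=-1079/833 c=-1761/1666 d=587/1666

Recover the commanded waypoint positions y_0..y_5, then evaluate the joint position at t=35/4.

y_0 = S_0(0) = a_0 = -3
y_1 = S_1(0) = a_1 = 2
y_2 = S_2(0) = a_2 = -4
y_3 = S_3(0) = a_3 = -3
y_4 = S_4(0) = a_4 = -1
y_5 = S_4(1) = -3
t_q=35/4 is in segment 3 (τ=3/4); S_3(τ)=-203275/106624

y_0=-3 y_1=2 y_2=-4 y_3=-3 y_4=-1 y_5=-3
S(35/4) = -203275/106624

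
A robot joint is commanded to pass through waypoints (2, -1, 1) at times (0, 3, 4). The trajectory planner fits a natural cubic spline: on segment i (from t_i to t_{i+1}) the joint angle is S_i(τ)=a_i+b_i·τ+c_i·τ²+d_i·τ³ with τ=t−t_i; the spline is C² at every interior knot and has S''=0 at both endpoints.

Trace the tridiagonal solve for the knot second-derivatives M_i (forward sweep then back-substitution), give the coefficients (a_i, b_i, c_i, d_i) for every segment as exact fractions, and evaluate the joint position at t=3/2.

  seg 0: a=2 b=-17/8 c=0 d=1/8
  seg 1: a=-1 b=5/4 c=9/8 d=-3/8
S(3/2) = -49/64

Δ: Δ0=-1, Δ1=2
row 1: diag=8, rhs=18; c'=1/8, d'=9/4
back: M1=9/4
M: M0=0, M1=9/4, M2=0
seg 0: a=2, c=M0/2=0, d=(M1−M0)/(6·3)=1/8, b=Δ0−h0·(2M0+M1)/6=-17/8
seg 1: a=-1, c=M1/2=9/8, d=(M2−M1)/(6·1)=-3/8, b=Δ1−h1·(2M1+M2)/6=5/4
t_q=3/2 → seg 0, τ=3/2; S=2+-17/8·τ+0·τ²+1/8·τ³=-49/64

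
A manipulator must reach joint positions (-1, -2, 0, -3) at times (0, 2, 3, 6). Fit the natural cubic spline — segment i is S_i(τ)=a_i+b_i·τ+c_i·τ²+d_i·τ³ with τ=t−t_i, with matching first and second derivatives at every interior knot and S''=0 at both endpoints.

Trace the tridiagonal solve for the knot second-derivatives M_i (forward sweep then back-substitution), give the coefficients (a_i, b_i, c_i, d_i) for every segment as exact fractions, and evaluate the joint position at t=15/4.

  seg 0: a=-1 b=-139/94 c=0 d=23/94
  seg 1: a=-2 b=137/94 c=69/47 d=-87/94
  seg 2: a=0 b=76/47 c=-123/94 d=41/282
S(15/4) = 3237/6016

Δ: Δ0=-1/2, Δ1=2, Δ2=-1
row 1: diag=6, rhs=15; c'=1/6, d'=5/2
row 2: denom=8−1·1/6=47/6; d'=(-18−1·5/2)/(47/6)=-123/47
back: M2=-123/47
back: M1=5/2−1/6·-123/47=138/47
M: M0=0, M1=138/47, M2=-123/47, M3=0
seg 0: a=-1, c=M0/2=0, d=(M1−M0)/(6·2)=23/94, b=Δ0−h0·(2M0+M1)/6=-139/94
seg 1: a=-2, c=M1/2=69/47, d=(M2−M1)/(6·1)=-87/94, b=Δ1−h1·(2M1+M2)/6=137/94
seg 2: a=0, c=M2/2=-123/94, d=(M3−M2)/(6·3)=41/282, b=Δ2−h2·(2M2+M3)/6=76/47
t_q=15/4 → seg 2, τ=3/4; S=0+76/47·τ+-123/94·τ²+41/282·τ³=3237/6016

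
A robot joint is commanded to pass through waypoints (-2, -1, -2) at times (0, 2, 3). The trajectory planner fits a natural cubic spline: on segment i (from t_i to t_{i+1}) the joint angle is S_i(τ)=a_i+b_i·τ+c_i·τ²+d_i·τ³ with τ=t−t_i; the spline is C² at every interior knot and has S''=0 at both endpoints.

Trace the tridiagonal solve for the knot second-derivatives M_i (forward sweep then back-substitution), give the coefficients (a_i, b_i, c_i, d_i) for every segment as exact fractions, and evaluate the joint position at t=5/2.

  seg 0: a=-2 b=1 c=0 d=-1/8
  seg 1: a=-1 b=-1/2 c=-3/4 d=1/4
S(5/2) = -45/32

Δ: Δ0=1/2, Δ1=-1
row 1: diag=6, rhs=-9; c'=1/6, d'=-3/2
back: M1=-3/2
M: M0=0, M1=-3/2, M2=0
seg 0: a=-2, c=M0/2=0, d=(M1−M0)/(6·2)=-1/8, b=Δ0−h0·(2M0+M1)/6=1
seg 1: a=-1, c=M1/2=-3/4, d=(M2−M1)/(6·1)=1/4, b=Δ1−h1·(2M1+M2)/6=-1/2
t_q=5/2 → seg 1, τ=1/2; S=-1+-1/2·τ+-3/4·τ²+1/4·τ³=-45/32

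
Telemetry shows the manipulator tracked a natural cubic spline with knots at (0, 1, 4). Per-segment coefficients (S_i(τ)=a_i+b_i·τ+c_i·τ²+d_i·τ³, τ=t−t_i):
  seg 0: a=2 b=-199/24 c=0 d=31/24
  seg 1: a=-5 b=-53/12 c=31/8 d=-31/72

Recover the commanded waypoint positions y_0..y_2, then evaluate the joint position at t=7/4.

y_0 = S_0(0) = a_0 = 2
y_1 = S_1(0) = a_1 = -5
y_2 = S_1(3) = 5
t_q=7/4 is in segment 1 (τ=3/4); S_1(τ)=-3233/512

y_0=2 y_1=-5 y_2=5
S(7/4) = -3233/512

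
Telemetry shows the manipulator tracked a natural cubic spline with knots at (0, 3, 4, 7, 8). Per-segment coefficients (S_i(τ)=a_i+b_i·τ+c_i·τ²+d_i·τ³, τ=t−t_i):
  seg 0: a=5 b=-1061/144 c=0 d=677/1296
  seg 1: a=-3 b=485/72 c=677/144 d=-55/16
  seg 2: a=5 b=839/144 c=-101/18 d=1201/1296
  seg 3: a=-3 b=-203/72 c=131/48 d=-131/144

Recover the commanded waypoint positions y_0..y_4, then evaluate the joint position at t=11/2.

y_0 = S_0(0) = a_0 = 5
y_1 = S_1(0) = a_1 = -3
y_2 = S_2(0) = a_2 = 5
y_3 = S_3(0) = a_3 = -3
y_4 = S_3(1) = -4
t_q=11/2 is in segment 2 (τ=3/2); S_2(τ)=543/128

y_0=5 y_1=-3 y_2=5 y_3=-3 y_4=-4
S(11/2) = 543/128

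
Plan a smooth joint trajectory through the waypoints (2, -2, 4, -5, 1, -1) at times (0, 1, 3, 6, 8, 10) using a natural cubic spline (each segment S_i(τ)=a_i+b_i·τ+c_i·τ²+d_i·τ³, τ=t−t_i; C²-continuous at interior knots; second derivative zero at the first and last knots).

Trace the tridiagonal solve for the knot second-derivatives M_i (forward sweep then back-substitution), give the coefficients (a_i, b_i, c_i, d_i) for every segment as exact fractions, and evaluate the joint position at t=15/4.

  seg 0: a=2 b=-1335/239 c=0 d=379/239
  seg 1: a=-2 b=-198/239 c=1137/239 d=-1359/956
  seg 2: a=4 b=273/239 c=-1803/478 d=381/478
  seg 3: a=-5 b=15/478 c=813/239 d=-1833/1912
  seg 4: a=1 b=510/239 c=-2247/956 d=749/1912
S(15/4) = 93955/30592

Δ: Δ0=-4, Δ1=3, Δ2=-3, Δ3=3, Δ4=-1
row 1: diag=6, rhs=42; c'=1/3, d'=7
row 2: denom=10−2·1/3=28/3; d'=(-36−2·7)/(28/3)=-75/14
row 3: denom=10−3·9/28=253/28; d'=(36−3·-75/14)/(253/28)=1458/253
row 4: denom=8−2·56/253=1912/253; d'=(-24−2·1458/253)/(1912/253)=-2247/478
back: M4=-2247/478
back: M3=1458/253−56/253·-2247/478=1626/239
back: M2=-75/14−9/28·1626/239=-1803/239
back: M1=7−1/3·-1803/239=2274/239
M: M0=0, M1=2274/239, M2=-1803/239, M3=1626/239, M4=-2247/478, M5=0
seg 0: a=2, c=M0/2=0, d=(M1−M0)/(6·1)=379/239, b=Δ0−h0·(2M0+M1)/6=-1335/239
seg 1: a=-2, c=M1/2=1137/239, d=(M2−M1)/(6·2)=-1359/956, b=Δ1−h1·(2M1+M2)/6=-198/239
seg 2: a=4, c=M2/2=-1803/478, d=(M3−M2)/(6·3)=381/478, b=Δ2−h2·(2M2+M3)/6=273/239
seg 3: a=-5, c=M3/2=813/239, d=(M4−M3)/(6·2)=-1833/1912, b=Δ3−h3·(2M3+M4)/6=15/478
seg 4: a=1, c=M4/2=-2247/956, d=(M5−M4)/(6·2)=749/1912, b=Δ4−h4·(2M4+M5)/6=510/239
t_q=15/4 → seg 2, τ=3/4; S=4+273/239·τ+-1803/478·τ²+381/478·τ³=93955/30592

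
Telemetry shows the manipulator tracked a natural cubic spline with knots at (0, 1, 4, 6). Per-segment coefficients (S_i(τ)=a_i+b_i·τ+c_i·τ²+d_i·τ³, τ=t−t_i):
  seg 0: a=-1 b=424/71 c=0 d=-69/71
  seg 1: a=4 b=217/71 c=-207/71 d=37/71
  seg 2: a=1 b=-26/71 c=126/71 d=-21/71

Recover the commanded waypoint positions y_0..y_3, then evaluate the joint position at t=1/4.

y_0=-1 y_1=4 y_2=1 y_3=5
S(1/4) = 2171/4544

y_0 = S_0(0) = a_0 = -1
y_1 = S_1(0) = a_1 = 4
y_2 = S_2(0) = a_2 = 1
y_3 = S_2(2) = 5
t_q=1/4 is in segment 0 (τ=1/4); S_0(τ)=2171/4544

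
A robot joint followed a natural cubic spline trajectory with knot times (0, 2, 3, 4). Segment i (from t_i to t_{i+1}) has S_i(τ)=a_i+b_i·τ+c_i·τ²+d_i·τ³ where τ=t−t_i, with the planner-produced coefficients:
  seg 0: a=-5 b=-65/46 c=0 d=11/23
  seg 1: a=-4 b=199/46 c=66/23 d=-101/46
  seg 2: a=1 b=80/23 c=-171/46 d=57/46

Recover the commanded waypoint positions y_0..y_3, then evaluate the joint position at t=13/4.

y_0=-5 y_1=-4 y_2=1 y_3=2
S(13/4) = 4877/2944

y_0 = S_0(0) = a_0 = -5
y_1 = S_1(0) = a_1 = -4
y_2 = S_2(0) = a_2 = 1
y_3 = S_2(1) = 2
t_q=13/4 is in segment 2 (τ=1/4); S_2(τ)=4877/2944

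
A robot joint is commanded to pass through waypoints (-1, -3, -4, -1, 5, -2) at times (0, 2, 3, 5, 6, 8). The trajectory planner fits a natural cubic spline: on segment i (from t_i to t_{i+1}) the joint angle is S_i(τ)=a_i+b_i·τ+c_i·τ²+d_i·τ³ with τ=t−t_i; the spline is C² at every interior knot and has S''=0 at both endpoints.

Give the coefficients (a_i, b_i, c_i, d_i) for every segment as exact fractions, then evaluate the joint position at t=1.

  seg 0: a=-1 b=-1052/1081 c=0 d=-29/4324
  seg 1: a=-3 b=-1139/1081 c=-87/2162 d=203/2162
  seg 2: a=-4 b=-1843/2162 c=261/1081 d=43/92
  seg 3: a=-1 b=12371/2162 c=6585/2162 d=-2992/1081
  seg 4: a=5 b=7589/2162 c=-11367/2162 d=3789/4324
S(1) = -8561/4324

Δ: Δ0=-1, Δ1=-1, Δ2=3/2, Δ3=6, Δ4=-7/2
row 1: diag=6, rhs=0; c'=1/6, d'=0
row 2: denom=6−1·1/6=35/6; d'=(15−1·0)/(35/6)=18/7
row 3: denom=6−2·12/35=186/35; d'=(27−2·18/7)/(186/35)=255/62
row 4: denom=6−1·35/186=1081/186; d'=(-57−1·255/62)/(1081/186)=-11367/1081
back: M4=-11367/1081
back: M3=255/62−35/186·-11367/1081=6585/1081
back: M2=18/7−12/35·6585/1081=522/1081
back: M1=0−1/6·522/1081=-87/1081
M: M0=0, M1=-87/1081, M2=522/1081, M3=6585/1081, M4=-11367/1081, M5=0
seg 0: a=-1, c=M0/2=0, d=(M1−M0)/(6·2)=-29/4324, b=Δ0−h0·(2M0+M1)/6=-1052/1081
seg 1: a=-3, c=M1/2=-87/2162, d=(M2−M1)/(6·1)=203/2162, b=Δ1−h1·(2M1+M2)/6=-1139/1081
seg 2: a=-4, c=M2/2=261/1081, d=(M3−M2)/(6·2)=43/92, b=Δ2−h2·(2M2+M3)/6=-1843/2162
seg 3: a=-1, c=M3/2=6585/2162, d=(M4−M3)/(6·1)=-2992/1081, b=Δ3−h3·(2M3+M4)/6=12371/2162
seg 4: a=5, c=M4/2=-11367/2162, d=(M5−M4)/(6·2)=3789/4324, b=Δ4−h4·(2M4+M5)/6=7589/2162
t_q=1 → seg 0, τ=1; S=-1+-1052/1081·τ+0·τ²+-29/4324·τ³=-8561/4324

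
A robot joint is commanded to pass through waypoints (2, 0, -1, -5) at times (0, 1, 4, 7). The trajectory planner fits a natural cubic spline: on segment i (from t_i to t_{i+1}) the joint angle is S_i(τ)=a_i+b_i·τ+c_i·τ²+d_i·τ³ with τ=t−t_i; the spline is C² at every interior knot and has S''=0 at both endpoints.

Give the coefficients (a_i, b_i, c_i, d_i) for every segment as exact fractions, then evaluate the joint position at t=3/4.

  seg 0: a=2 b=-197/87 c=0 d=23/87
  seg 1: a=0 b=-128/87 c=23/29 d=-4/29
  seg 2: a=-1 b=-38/87 c=-13/29 d=13/261
S(3/4) = 767/1856

Δ: Δ0=-2, Δ1=-1/3, Δ2=-4/3
row 1: diag=8, rhs=10; c'=3/8, d'=5/4
row 2: denom=12−3·3/8=87/8; d'=(-6−3·5/4)/(87/8)=-26/29
back: M2=-26/29
back: M1=5/4−3/8·-26/29=46/29
M: M0=0, M1=46/29, M2=-26/29, M3=0
seg 0: a=2, c=M0/2=0, d=(M1−M0)/(6·1)=23/87, b=Δ0−h0·(2M0+M1)/6=-197/87
seg 1: a=0, c=M1/2=23/29, d=(M2−M1)/(6·3)=-4/29, b=Δ1−h1·(2M1+M2)/6=-128/87
seg 2: a=-1, c=M2/2=-13/29, d=(M3−M2)/(6·3)=13/261, b=Δ2−h2·(2M2+M3)/6=-38/87
t_q=3/4 → seg 0, τ=3/4; S=2+-197/87·τ+0·τ²+23/87·τ³=767/1856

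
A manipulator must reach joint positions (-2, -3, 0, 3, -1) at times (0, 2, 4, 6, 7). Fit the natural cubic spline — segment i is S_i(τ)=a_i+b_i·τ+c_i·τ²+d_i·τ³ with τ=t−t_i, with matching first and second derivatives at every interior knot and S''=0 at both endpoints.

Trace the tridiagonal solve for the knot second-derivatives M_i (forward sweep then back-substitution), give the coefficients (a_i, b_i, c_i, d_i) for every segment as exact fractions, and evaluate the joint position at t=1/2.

Δ: Δ0=-1/2, Δ1=3/2, Δ2=3/2, Δ3=-4
row 1: diag=8, rhs=12; c'=1/4, d'=3/2
row 2: denom=8−2·1/4=15/2; d'=(0−2·3/2)/(15/2)=-2/5
row 3: denom=6−2·4/15=82/15; d'=(-33−2·-2/5)/(82/15)=-483/82
back: M3=-483/82
back: M2=-2/5−4/15·-483/82=48/41
back: M1=3/2−1/4·48/41=99/82
M: M0=0, M1=99/82, M2=48/41, M3=-483/82, M4=0
seg 0: a=-2, c=M0/2=0, d=(M1−M0)/(6·2)=33/328, b=Δ0−h0·(2M0+M1)/6=-37/41
seg 1: a=-3, c=M1/2=99/164, d=(M2−M1)/(6·2)=-1/328, b=Δ1−h1·(2M1+M2)/6=25/82
seg 2: a=0, c=M2/2=24/41, d=(M3−M2)/(6·2)=-193/328, b=Δ2−h2·(2M2+M3)/6=110/41
seg 3: a=3, c=M3/2=-483/164, d=(M4−M3)/(6·1)=161/164, b=Δ3−h3·(2M3+M4)/6=-167/82
t_q=1/2 → seg 0, τ=1/2; S=-2+-37/41·τ+0·τ²+33/328·τ³=-6399/2624

  seg 0: a=-2 b=-37/41 c=0 d=33/328
  seg 1: a=-3 b=25/82 c=99/164 d=-1/328
  seg 2: a=0 b=110/41 c=24/41 d=-193/328
  seg 3: a=3 b=-167/82 c=-483/164 d=161/164
S(1/2) = -6399/2624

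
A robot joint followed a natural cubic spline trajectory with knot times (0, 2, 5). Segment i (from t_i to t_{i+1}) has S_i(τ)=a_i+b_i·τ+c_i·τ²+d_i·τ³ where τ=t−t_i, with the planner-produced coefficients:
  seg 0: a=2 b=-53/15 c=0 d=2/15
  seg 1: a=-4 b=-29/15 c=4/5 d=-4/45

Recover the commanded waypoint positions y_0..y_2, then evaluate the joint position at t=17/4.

y_0 = S_0(0) = a_0 = 2
y_1 = S_1(0) = a_1 = -4
y_2 = S_1(3) = -5
t_q=17/4 is in segment 1 (τ=9/4); S_1(τ)=-85/16

y_0=2 y_1=-4 y_2=-5
S(17/4) = -85/16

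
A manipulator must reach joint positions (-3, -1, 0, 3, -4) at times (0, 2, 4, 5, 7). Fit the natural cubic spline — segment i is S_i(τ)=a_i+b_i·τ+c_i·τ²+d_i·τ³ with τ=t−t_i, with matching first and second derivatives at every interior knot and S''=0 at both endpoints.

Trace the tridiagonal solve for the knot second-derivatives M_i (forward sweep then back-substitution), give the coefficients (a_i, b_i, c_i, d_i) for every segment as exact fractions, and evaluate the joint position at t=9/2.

  seg 0: a=-3 b=377/256 c=0 d=-121/1024
  seg 1: a=-1 b=7/128 c=-363/512 d=477/1024
  seg 2: a=0 b=719/256 c=267/128 d=-485/256
  seg 3: a=3 b=83/64 c=-921/256 d=307/512
S(9/2) = 3459/2048

Δ: Δ0=1, Δ1=1/2, Δ2=3, Δ3=-7/2
row 1: diag=8, rhs=-3; c'=1/4, d'=-3/8
row 2: denom=6−2·1/4=11/2; d'=(15−2·-3/8)/(11/2)=63/22
row 3: denom=6−1·2/11=64/11; d'=(-39−1·63/22)/(64/11)=-921/128
back: M3=-921/128
back: M2=63/22−2/11·-921/128=267/64
back: M1=-3/8−1/4·267/64=-363/256
M: M0=0, M1=-363/256, M2=267/64, M3=-921/128, M4=0
seg 0: a=-3, c=M0/2=0, d=(M1−M0)/(6·2)=-121/1024, b=Δ0−h0·(2M0+M1)/6=377/256
seg 1: a=-1, c=M1/2=-363/512, d=(M2−M1)/(6·2)=477/1024, b=Δ1−h1·(2M1+M2)/6=7/128
seg 2: a=0, c=M2/2=267/128, d=(M3−M2)/(6·1)=-485/256, b=Δ2−h2·(2M2+M3)/6=719/256
seg 3: a=3, c=M3/2=-921/256, d=(M4−M3)/(6·2)=307/512, b=Δ3−h3·(2M3+M4)/6=83/64
t_q=9/2 → seg 2, τ=1/2; S=0+719/256·τ+267/128·τ²+-485/256·τ³=3459/2048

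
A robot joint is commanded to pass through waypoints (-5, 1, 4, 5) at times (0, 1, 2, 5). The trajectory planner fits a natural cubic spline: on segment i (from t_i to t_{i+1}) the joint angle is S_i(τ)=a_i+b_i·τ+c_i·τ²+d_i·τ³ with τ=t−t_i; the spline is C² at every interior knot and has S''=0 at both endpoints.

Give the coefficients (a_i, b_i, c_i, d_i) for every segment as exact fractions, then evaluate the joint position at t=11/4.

  seg 0: a=-5 b=622/93 c=0 d=-64/93
  seg 1: a=1 b=430/93 c=-64/31 d=41/93
  seg 2: a=4 b=169/93 c=-23/31 d=23/279
S(11/4) = 9881/1984

Δ: Δ0=6, Δ1=3, Δ2=1/3
row 1: diag=4, rhs=-18; c'=1/4, d'=-9/2
row 2: denom=8−1·1/4=31/4; d'=(-16−1·-9/2)/(31/4)=-46/31
back: M2=-46/31
back: M1=-9/2−1/4·-46/31=-128/31
M: M0=0, M1=-128/31, M2=-46/31, M3=0
seg 0: a=-5, c=M0/2=0, d=(M1−M0)/(6·1)=-64/93, b=Δ0−h0·(2M0+M1)/6=622/93
seg 1: a=1, c=M1/2=-64/31, d=(M2−M1)/(6·1)=41/93, b=Δ1−h1·(2M1+M2)/6=430/93
seg 2: a=4, c=M2/2=-23/31, d=(M3−M2)/(6·3)=23/279, b=Δ2−h2·(2M2+M3)/6=169/93
t_q=11/4 → seg 2, τ=3/4; S=4+169/93·τ+-23/31·τ²+23/279·τ³=9881/1984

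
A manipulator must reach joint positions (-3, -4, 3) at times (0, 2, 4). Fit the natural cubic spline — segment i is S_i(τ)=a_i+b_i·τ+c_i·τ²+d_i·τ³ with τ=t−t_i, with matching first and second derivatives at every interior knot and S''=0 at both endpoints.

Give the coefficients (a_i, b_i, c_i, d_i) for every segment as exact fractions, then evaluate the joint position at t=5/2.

Δ: Δ0=-1/2, Δ1=7/2
row 1: diag=8, rhs=24; c'=1/4, d'=3
back: M1=3
M: M0=0, M1=3, M2=0
seg 0: a=-3, c=M0/2=0, d=(M1−M0)/(6·2)=1/4, b=Δ0−h0·(2M0+M1)/6=-3/2
seg 1: a=-4, c=M1/2=3/2, d=(M2−M1)/(6·2)=-1/4, b=Δ1−h1·(2M1+M2)/6=3/2
t_q=5/2 → seg 1, τ=1/2; S=-4+3/2·τ+3/2·τ²+-1/4·τ³=-93/32

  seg 0: a=-3 b=-3/2 c=0 d=1/4
  seg 1: a=-4 b=3/2 c=3/2 d=-1/4
S(5/2) = -93/32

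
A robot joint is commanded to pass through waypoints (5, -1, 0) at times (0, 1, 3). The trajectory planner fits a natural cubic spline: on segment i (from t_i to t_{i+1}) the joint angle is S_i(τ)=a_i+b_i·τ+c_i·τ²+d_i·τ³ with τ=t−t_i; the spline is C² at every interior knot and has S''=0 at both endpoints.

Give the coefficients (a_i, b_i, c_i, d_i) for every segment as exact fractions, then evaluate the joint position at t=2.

  seg 0: a=5 b=-85/12 c=0 d=13/12
  seg 1: a=-1 b=-23/6 c=13/4 d=-13/24
S(2) = -17/8

Δ: Δ0=-6, Δ1=1/2
row 1: diag=6, rhs=39; c'=1/3, d'=13/2
back: M1=13/2
M: M0=0, M1=13/2, M2=0
seg 0: a=5, c=M0/2=0, d=(M1−M0)/(6·1)=13/12, b=Δ0−h0·(2M0+M1)/6=-85/12
seg 1: a=-1, c=M1/2=13/4, d=(M2−M1)/(6·2)=-13/24, b=Δ1−h1·(2M1+M2)/6=-23/6
t_q=2 → seg 1, τ=1; S=-1+-23/6·τ+13/4·τ²+-13/24·τ³=-17/8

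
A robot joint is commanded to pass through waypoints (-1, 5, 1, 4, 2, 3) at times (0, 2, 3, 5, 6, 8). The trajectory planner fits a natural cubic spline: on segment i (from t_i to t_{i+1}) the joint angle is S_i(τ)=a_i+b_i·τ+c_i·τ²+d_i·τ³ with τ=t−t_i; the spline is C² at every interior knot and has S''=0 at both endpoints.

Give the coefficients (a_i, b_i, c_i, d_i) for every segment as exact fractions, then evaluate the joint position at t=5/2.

Δ: Δ0=3, Δ1=-4, Δ2=3/2, Δ3=-2, Δ4=1/2
row 1: diag=6, rhs=-42; c'=1/6, d'=-7
row 2: denom=6−1·1/6=35/6; d'=(33−1·-7)/(35/6)=48/7
row 3: denom=6−2·12/35=186/35; d'=(-21−2·48/7)/(186/35)=-405/62
row 4: denom=6−1·35/186=1081/186; d'=(15−1·-405/62)/(1081/186)=4005/1081
back: M4=4005/1081
back: M3=-405/62−35/186·4005/1081=-7815/1081
back: M2=48/7−12/35·-7815/1081=10092/1081
back: M1=-7−1/6·10092/1081=-9249/1081
M: M0=0, M1=-9249/1081, M2=10092/1081, M3=-7815/1081, M4=4005/1081, M5=0
seg 0: a=-1, c=M0/2=0, d=(M1−M0)/(6·2)=-3083/4324, b=Δ0−h0·(2M0+M1)/6=6326/1081
seg 1: a=5, c=M1/2=-9249/2162, d=(M2−M1)/(6·1)=6447/2162, b=Δ1−h1·(2M1+M2)/6=-2923/1081
seg 2: a=1, c=M2/2=5046/1081, d=(M3−M2)/(6·2)=-127/92, b=Δ2−h2·(2M2+M3)/6=-5003/2162
seg 3: a=4, c=M3/2=-7815/2162, d=(M4−M3)/(6·1)=1970/1081, b=Δ3−h3·(2M3+M4)/6=-449/2162
seg 4: a=2, c=M4/2=4005/2162, d=(M5−M4)/(6·2)=-1335/4324, b=Δ4−h4·(2M4+M5)/6=-4259/2162
t_q=5/2 → seg 1, τ=1/2; S=5+-2923/1081·τ+-9249/2162·τ²+6447/2162·τ³=51045/17296

  seg 0: a=-1 b=6326/1081 c=0 d=-3083/4324
  seg 1: a=5 b=-2923/1081 c=-9249/2162 d=6447/2162
  seg 2: a=1 b=-5003/2162 c=5046/1081 d=-127/92
  seg 3: a=4 b=-449/2162 c=-7815/2162 d=1970/1081
  seg 4: a=2 b=-4259/2162 c=4005/2162 d=-1335/4324
S(5/2) = 51045/17296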